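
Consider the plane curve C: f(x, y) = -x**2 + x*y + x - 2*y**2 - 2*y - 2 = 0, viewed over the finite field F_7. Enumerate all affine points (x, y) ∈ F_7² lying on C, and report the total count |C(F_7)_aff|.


Affine F_7-points: {(0, 2), (0, 4), (3, 2), (4, 0), (4, 1), (5, 1), (5, 4)}; count = 7.

For each of the 49 pairs (x, y) ∈ F_7², evaluate f(x, y) mod 7. Record the zeros.
  x = 0: [0↦5, 1↦1, 2↦0, 3↦2, 4↦0, 5↦1, 6↦5]  zeros at y ∈ {2, 4}
  x = 1: [0↦5, 1↦2, 2↦2, 3↦5, 4↦4, 5↦6, 6↦4]  zeros at y ∈ ∅
  x = 2: [0↦3, 1↦1, 2↦2, 3↦6, 4↦6, 5↦2, 6↦1]  zeros at y ∈ ∅
  x = 3: [0↦6, 1↦5, 2↦0, 3↦5, 4↦6, 5↦3, 6↦3]  zeros at y ∈ {2}
  x = 4: [0↦0, 1↦0, 2↦3, 3↦2, 4↦4, 5↦2, 6↦3]  zeros at y ∈ {0, 1}
  x = 5: [0↦6, 1↦0, 2↦4, 3↦4, 4↦0, 5↦6, 6↦1]  zeros at y ∈ {1, 4}
  x = 6: [0↦3, 1↦5, 2↦3, 3↦4, 4↦1, 5↦1, 6↦4]  zeros at y ∈ ∅
Collecting zeros: affine points = {(0, 2), (0, 4), (3, 2), (4, 0), (4, 1), (5, 1), (5, 4)}.
Total count |C(F_7)_aff| = 7.


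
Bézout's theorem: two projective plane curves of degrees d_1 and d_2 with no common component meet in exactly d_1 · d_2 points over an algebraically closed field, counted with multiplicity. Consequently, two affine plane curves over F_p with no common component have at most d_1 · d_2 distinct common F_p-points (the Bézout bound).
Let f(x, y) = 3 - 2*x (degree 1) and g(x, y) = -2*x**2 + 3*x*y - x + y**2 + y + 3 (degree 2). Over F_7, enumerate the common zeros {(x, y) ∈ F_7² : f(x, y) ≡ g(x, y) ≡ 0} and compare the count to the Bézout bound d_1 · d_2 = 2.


Common zeros: {(5, 1), (5, 4)}; count = 2; Bézout bound = 2.

deg(f) = 1, deg(g) = 2, so Bézout bound = 2.
Scan x ∈ F_7. For each x, list the y ∈ F_7 with f(x, y) ≡ 0 and those with g(x, y) ≡ 0 (mod 7); the common zeros in that column are the intersection.
  x = 0: f ≡ 0 at y ∈ ∅; g ≡ 0 at y ∈ ∅; common: ∅.
  x = 1: f ≡ 0 at y ∈ ∅; g ≡ 0 at y ∈ {0, 3}; common: ∅.
  x = 2: f ≡ 0 at y ∈ ∅; g ≡ 0 at y ∈ {0}; common: ∅.
  x = 3: f ≡ 0 at y ∈ ∅; g ≡ 0 at y ∈ {1, 3}; common: ∅.
  x = 4: f ≡ 0 at y ∈ ∅; g ≡ 0 at y ∈ {4}; common: ∅.
  x = 5: f ≡ 0 at y ∈ {0, 1, 2, 3, 4, 5, 6}; g ≡ 0 at y ∈ {1, 4}; common: {1, 4}.
  x = 6: f ≡ 0 at y ∈ ∅; g ≡ 0 at y ∈ ∅; common: ∅.
Collecting: common zeros = {(5, 1), (5, 4)}, so the count is 2.
Comparison with the Bézout bound: 2 ≤ 2 = deg(f)·deg(g), as expected for curves with no common component (the bound is attained).


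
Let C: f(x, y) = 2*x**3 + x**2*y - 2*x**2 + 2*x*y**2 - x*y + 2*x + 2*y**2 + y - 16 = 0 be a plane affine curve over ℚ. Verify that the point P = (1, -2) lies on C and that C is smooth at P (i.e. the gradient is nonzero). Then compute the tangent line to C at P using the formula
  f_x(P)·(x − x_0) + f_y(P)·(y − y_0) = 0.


Tangent line at P: 10*x - 15*y - 40 = 0.

Step 1: f(1, -2) = 0, so P lies on C.
Step 2: partial derivatives
  f_x(x, y) = 6*x**2 + 2*x*y - 4*x + 2*y**2 - y + 2, f_y(x, y) = x**2 + 4*x*y - x + 4*y + 1.
  f_x(P) = 10, f_y(P) = -15 (gradient nonzero, so P is smooth).
Step 3: tangent line at P: 10·(x − 1) + -15·(y − -2) = 0.
Expanding: 10*x - 15*y - 40 = 0.


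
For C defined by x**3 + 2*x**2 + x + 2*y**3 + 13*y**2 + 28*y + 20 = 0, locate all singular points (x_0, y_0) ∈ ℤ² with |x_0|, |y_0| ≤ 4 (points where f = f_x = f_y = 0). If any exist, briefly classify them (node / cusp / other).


Singular points: {(-1, -2)}; classification: node.

Compute partial derivatives:
  f_x = 3*x**2 + 4*x + 1.
  f_y = 6*y**2 + 26*y + 28.
Scan x_0 ∈ {−4, ..., 4}. For each x_0, f_y(x_0, y) is a polynomial in y; find its integer roots y ∈ {−4, ..., 4}, then test f_x and f at those candidates.
  x = -4: f_y(-4, y) = 6*y**2 + 26*y + 28; vanishes at y ∈ {-2}. (-4, -2): f_x = 33 ≠ 0.
  x = -3: f_y(-3, y) = 6*y**2 + 26*y + 28; vanishes at y ∈ {-2}. (-3, -2): f_x = 16 ≠ 0.
  x = -2: f_y(-2, y) = 6*y**2 + 26*y + 28; vanishes at y ∈ {-2}. (-2, -2): f_x = 5 ≠ 0.
  x = -1: f_y(-1, y) = 6*y**2 + 26*y + 28; vanishes at y ∈ {-2}. (-1, -2): f_x = 0, f = 0 — SINGULAR.
  x = 0: f_y(0, y) = 6*y**2 + 26*y + 28; vanishes at y ∈ {-2}. (0, -2): f_x = 1 ≠ 0.
  x = 1: f_y(1, y) = 6*y**2 + 26*y + 28; vanishes at y ∈ {-2}. (1, -2): f_x = 8 ≠ 0.
  x = 2: f_y(2, y) = 6*y**2 + 26*y + 28; vanishes at y ∈ {-2}. (2, -2): f_x = 21 ≠ 0.
  x = 3: f_y(3, y) = 6*y**2 + 26*y + 28; vanishes at y ∈ {-2}. (3, -2): f_x = 40 ≠ 0.
  x = 4: f_y(4, y) = 6*y**2 + 26*y + 28; vanishes at y ∈ {-2}. (4, -2): f_x = 65 ≠ 0.
Only singular point on the grid: (-1, -2).
Classify: substitute x = -1 + u, y = -2 + v and expand: f = u**3 - u**2 + 2*v**3 + v**2.
No constant or linear terms (consistent with a singular point). Quadratic part: -u**2 + v**2. Cubic part: u**3 + 2*v**3.
The quadratic part v**2 - u**2 = (v − u)(v + u) splits into two distinct linear factors, so there are two distinct tangent lines y − -2 = ±(x − -1) — this is a node (ordinary double point).
Classification: node.


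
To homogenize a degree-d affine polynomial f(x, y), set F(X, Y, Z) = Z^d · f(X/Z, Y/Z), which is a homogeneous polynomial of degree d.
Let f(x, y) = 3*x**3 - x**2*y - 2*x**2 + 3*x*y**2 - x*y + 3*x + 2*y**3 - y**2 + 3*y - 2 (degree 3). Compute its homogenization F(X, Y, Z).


F(X, Y, Z) = 3*X**3 - X**2*Y - 2*X**2*Z + 3*X*Y**2 - X*Y*Z + 3*X*Z**2 + 2*Y**3 - Y**2*Z + 3*Y*Z**2 - 2*Z**3

deg(f) = 3.
Substitute x = X/Z, y = Y/Z into f, then multiply by Z^3.
  monomial 3·x^3·y^0 ↦ 3·X^3·Y^0·Z^0.
  monomial -1·x^2·y^1 ↦ -1·X^2·Y^1·Z^0.
  monomial -2·x^2·y^0 ↦ -2·X^2·Y^0·Z^1.
  monomial 3·x^1·y^2 ↦ 3·X^1·Y^2·Z^0.
  monomial -1·x^1·y^1 ↦ -1·X^1·Y^1·Z^1.
  monomial 3·x^1·y^0 ↦ 3·X^1·Y^0·Z^2.
  monomial 2·x^0·y^3 ↦ 2·X^0·Y^3·Z^0.
  monomial -1·x^0·y^2 ↦ -1·X^0·Y^2·Z^1.
  monomial 3·x^0·y^1 ↦ 3·X^0·Y^1·Z^2.
  monomial -2·x^0·y^0 ↦ -2·X^0·Y^0·Z^3.
Collecting: F(X, Y, Z) = 3*X**3 - X**2*Y - 2*X**2*Z + 3*X*Y**2 - X*Y*Z + 3*X*Z**2 + 2*Y**3 - Y**2*Z + 3*Y*Z**2 - 2*Z**3.


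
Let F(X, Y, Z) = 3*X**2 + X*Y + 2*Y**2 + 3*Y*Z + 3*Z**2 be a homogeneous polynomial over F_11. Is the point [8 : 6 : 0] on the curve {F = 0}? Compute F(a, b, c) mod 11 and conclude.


F(8,6,0) ≡ 4 (mod 11); P is NOT on the curve.

Evaluate F(8, 6, 0) term-by-term (mod 11).
  3*X**2 ↦ 3·64·1·1 = 192
  X*Y ↦ 1·8·6·1 = 48
  2*Y**2 ↦ 2·1·36·1 = 72
  3*Y*Z ↦ 3·1·6·0 = 0
  3*Z**2 ↦ 3·1·1·0 = 0
Sum: F(8, 6, 0) = (192) + (48) + (72) + (0) + (0) = 312.
Reducing mod 11: 312 ≡ 4 (mod 11).
Since F(a, b, c) ≡ 4 ≠ 0 (mod 11), P does NOT lie on the curve.


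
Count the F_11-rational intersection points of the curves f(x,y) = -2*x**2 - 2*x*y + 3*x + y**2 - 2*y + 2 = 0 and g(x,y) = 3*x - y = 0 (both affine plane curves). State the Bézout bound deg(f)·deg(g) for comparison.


Common zeros: {(1, 3), (2, 6)}; count = 2; Bézout bound = 2.

deg(f) = 2, deg(g) = 1, so Bézout bound = 2.
Scan x ∈ F_11. For each x, list the y ∈ F_11 with f(x, y) ≡ 0 and those with g(x, y) ≡ 0 (mod 11); the common zeros in that column are the intersection.
  x = 0: f ≡ 0 at y ∈ ∅; g ≡ 0 at y ∈ {0}; common: ∅.
  x = 1: f ≡ 0 at y ∈ {1, 3}; g ≡ 0 at y ∈ {3}; common: {3}.
  x = 2: f ≡ 0 at y ∈ {0, 6}; g ≡ 0 at y ∈ {6}; common: {6}.
  x = 3: f ≡ 0 at y ∈ {3, 5}; g ≡ 0 at y ∈ {9}; common: ∅.
  x = 4: f ≡ 0 at y ∈ ∅; g ≡ 0 at y ∈ {1}; common: ∅.
  x = 5: f ≡ 0 at y ∈ {0, 1}; g ≡ 0 at y ∈ {4}; common: ∅.
  x = 6: f ≡ 0 at y ∈ ∅; g ≡ 0 at y ∈ {7}; common: ∅.
  x = 7: f ≡ 0 at y ∈ ∅; g ≡ 0 at y ∈ {10}; common: ∅.
  x = 8: f ≡ 0 at y ∈ ∅; g ≡ 0 at y ∈ {2}; common: ∅.
  x = 9: f ≡ 0 at y ∈ ∅; g ≡ 0 at y ∈ {5}; common: ∅.
  x = 10: f ≡ 0 at y ∈ {5, 6}; g ≡ 0 at y ∈ {8}; common: ∅.
Collecting: common zeros = {(1, 3), (2, 6)}, so the count is 2.
Comparison with the Bézout bound: 2 ≤ 2 = deg(f)·deg(g), as expected for curves with no common component (the bound is attained).


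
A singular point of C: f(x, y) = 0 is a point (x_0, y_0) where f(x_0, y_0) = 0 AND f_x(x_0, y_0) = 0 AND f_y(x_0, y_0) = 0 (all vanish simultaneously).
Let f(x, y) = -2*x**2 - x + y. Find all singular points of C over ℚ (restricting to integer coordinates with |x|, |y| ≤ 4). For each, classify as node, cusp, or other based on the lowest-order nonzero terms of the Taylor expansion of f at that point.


No singular points in the scanned grid; C is smooth there.

Compute partial derivatives:
  f_x = -4*x - 1.
  f_y = 1.
f_y = 1 is a nonzero constant, so f_y never vanishes: no point (x, y) can satisfy f = f_x = f_y = 0. In particular no (x, y) ∈ {−4, ..., 4}² is singular; the curve is smooth.


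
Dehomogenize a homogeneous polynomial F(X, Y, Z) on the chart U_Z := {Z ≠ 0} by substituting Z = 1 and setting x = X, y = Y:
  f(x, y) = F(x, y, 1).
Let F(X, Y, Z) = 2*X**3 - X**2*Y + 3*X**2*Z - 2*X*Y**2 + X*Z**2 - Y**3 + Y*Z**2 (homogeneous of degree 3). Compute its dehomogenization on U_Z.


f(x, y) = 2*x**3 - x**2*y + 3*x**2 - 2*x*y**2 + x - y**3 + y

On U_Z we set Z = 1. Each monomial c·X^i·Y^j·Z^k in F becomes c·x^i·y^j·1^k = c·x^i·y^j.
Substituting Z = 1: F(X, Y, 1) = 2*x**3 - x**2*y + 3*x**2 - 2*x*y**2 + x - y**3 + y.
Note: deg(f) ≤ deg(F) = 3; strict inequality happens when F is divisible by Z (lost terms).


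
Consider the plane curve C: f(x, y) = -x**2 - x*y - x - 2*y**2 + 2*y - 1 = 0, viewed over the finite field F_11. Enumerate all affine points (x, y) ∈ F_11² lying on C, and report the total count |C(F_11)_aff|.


Affine F_11-points: {(4, 2), (4, 8), (5, 6), (5, 9), (7, 5), (7, 9), (9, 5), (9, 8), (10, 1), (10, 6)}; count = 10.

For each of the 121 pairs (x, y) ∈ F_11², evaluate f(x, y) mod 11. Record the zeros.
  x = 0: [0↦10, 1↦10, 2↦6, 3↦9, 4↦8, 5↦3, 6↦5, 7↦3, 8↦8, 9↦9, 10↦6]  zeros at y ∈ ∅
  x = 1: [0↦8, 1↦7, 2↦2, 3↦4, 4↦2, 5↦7, 6↦8, 7↦5, 8↦9, 9↦9, 10↦5]  zeros at y ∈ ∅
  x = 2: [0↦4, 1↦2, 2↦7, 3↦8, 4↦5, 5↦9, 6↦9, 7↦5, 8↦8, 9↦7, 10↦2]  zeros at y ∈ ∅
  x = 3: [0↦9, 1↦6, 2↦10, 3↦10, 4↦6, 5↦9, 6↦8, 7↦3, 8↦5, 9↦3, 10↦8]  zeros at y ∈ ∅
  x = 4: [0↦1, 1↦8, 2↦0, 3↦10, 4↦5, 5↦7, 6↦5, 7↦10, 8↦0, 9↦8, 10↦1]  zeros at y ∈ {2, 8}
  x = 5: [0↦2, 1↦8, 2↦10, 3↦8, 4↦2, 5↦3, 6↦0, 7↦4, 8↦4, 9↦0, 10↦3]  zeros at y ∈ {6, 9}
  x = 6: [0↦1, 1↦6, 2↦7, 3↦4, 4↦8, 5↦8, 6↦4, 7↦7, 8↦6, 9↦1, 10↦3]  zeros at y ∈ ∅
  x = 7: [0↦9, 1↦2, 2↦2, 3↦9, 4↦1, 5↦0, 6↦6, 7↦8, 8↦6, 9↦0, 10↦1]  zeros at y ∈ {5, 9}
  x = 8: [0↦4, 1↦7, 2↦6, 3↦1, 4↦3, 5↦1, 6↦6, 7↦7, 8↦4, 9↦8, 10↦8]  zeros at y ∈ ∅
  x = 9: [0↦8, 1↦10, 2↦8, 3↦2, 4↦3, 5↦0, 6↦4, 7↦4, 8↦0, 9↦3, 10↦2]  zeros at y ∈ {5, 8}
  x = 10: [0↦10, 1↦0, 2↦8, 3↦1, 4↦1, 5↦8, 6↦0, 7↦10, 8↦5, 9↦7, 10↦5]  zeros at y ∈ {1, 6}
Collecting zeros: affine points = {(4, 2), (4, 8), (5, 6), (5, 9), (7, 5), (7, 9), (9, 5), (9, 8), (10, 1), (10, 6)}.
Total count |C(F_11)_aff| = 10.


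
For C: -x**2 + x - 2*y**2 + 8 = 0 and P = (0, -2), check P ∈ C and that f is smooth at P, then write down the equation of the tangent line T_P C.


Tangent line at P: x + 8*y + 16 = 0.

Step 1: f(0, -2) = 0, so P lies on C.
Step 2: partial derivatives
  f_x(x, y) = 1 - 2*x, f_y(x, y) = -4*y.
  f_x(P) = 1, f_y(P) = 8 (gradient nonzero, so P is smooth).
Step 3: tangent line at P: 1·(x − 0) + 8·(y − -2) = 0.
Expanding: x + 8*y + 16 = 0.


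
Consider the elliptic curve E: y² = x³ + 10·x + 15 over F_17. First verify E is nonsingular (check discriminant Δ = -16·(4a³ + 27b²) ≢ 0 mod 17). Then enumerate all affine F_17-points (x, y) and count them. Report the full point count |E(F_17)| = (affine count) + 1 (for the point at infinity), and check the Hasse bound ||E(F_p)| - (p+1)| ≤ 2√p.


Affine points = {(0, 7), (0, 10), (1, 3), (1, 14), (2, 3), (2, 14), (3, 2), (3, 15), (4, 0), (6, 6), (6, 11), (9, 1), (9, 16), (13, 8), (13, 9), (14, 3), (14, 14), (15, 2), (15, 15), (16, 2), (16, 15)}; affine count = 21; |E(F_17)| = 22.

Discriminant check: Δ ∝ 4a³ + 27b² = 4·10³ + 27·15² = 4·1000 + 27·225 ≡ 11 (mod 17). Nonzero ⇒ E is nonsingular.
For each x ∈ F_17, compute rhs = x³ + 10·x + 15 mod 17, then count y ∈ F_17 with y² ≡ rhs.
  x = 0: rhs = 15, matching y values: 7, 10 (2 points).
  x = 1: rhs = 9, matching y values: 3, 14 (2 points).
  x = 2: rhs = 9, matching y values: 3, 14 (2 points).
  x = 3: rhs = 4, matching y values: 2, 15 (2 points).
  x = 4: rhs = 0, matching y values: 0 (1 points).
  x = 5: rhs = 3, matching y values: none (0 points).
  x = 6: rhs = 2, matching y values: 6, 11 (2 points).
  x = 7: rhs = 3, matching y values: none (0 points).
  x = 8: rhs = 12, matching y values: none (0 points).
  x = 9: rhs = 1, matching y values: 1, 16 (2 points).
  x = 10: rhs = 10, matching y values: none (0 points).
  x = 11: rhs = 11, matching y values: none (0 points).
  x = 12: rhs = 10, matching y values: none (0 points).
  x = 13: rhs = 13, matching y values: 8, 9 (2 points).
  x = 14: rhs = 9, matching y values: 3, 14 (2 points).
  x = 15: rhs = 4, matching y values: 2, 15 (2 points).
  x = 16: rhs = 4, matching y values: 2, 15 (2 points).
Total affine count: 21.
Full point count |E(F_17)| = 21 + 1 = 22.
Hasse bound: |22 − (17+1)| = |4| = 4 ≤ 2√17 ≈ 8.2462 ✓.


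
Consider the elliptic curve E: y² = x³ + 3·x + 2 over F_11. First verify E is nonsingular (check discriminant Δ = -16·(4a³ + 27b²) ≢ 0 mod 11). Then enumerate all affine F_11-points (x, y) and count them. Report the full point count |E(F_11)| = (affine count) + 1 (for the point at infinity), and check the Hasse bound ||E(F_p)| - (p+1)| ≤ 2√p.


Affine points = {(2, 4), (2, 7), (3, 4), (3, 7), (4, 1), (4, 10), (6, 4), (6, 7), (7, 5), (7, 6), (10, 3), (10, 8)}; affine count = 12; |E(F_11)| = 13.

Discriminant check: Δ ∝ 4a³ + 27b² = 4·3³ + 27·2² = 4·27 + 27·4 ≡ 7 (mod 11). Nonzero ⇒ E is nonsingular.
For each x ∈ F_11, compute rhs = x³ + 3·x + 2 mod 11, then count y ∈ F_11 with y² ≡ rhs.
  x = 0: rhs = 2, matching y values: none (0 points).
  x = 1: rhs = 6, matching y values: none (0 points).
  x = 2: rhs = 5, matching y values: 4, 7 (2 points).
  x = 3: rhs = 5, matching y values: 4, 7 (2 points).
  x = 4: rhs = 1, matching y values: 1, 10 (2 points).
  x = 5: rhs = 10, matching y values: none (0 points).
  x = 6: rhs = 5, matching y values: 4, 7 (2 points).
  x = 7: rhs = 3, matching y values: 5, 6 (2 points).
  x = 8: rhs = 10, matching y values: none (0 points).
  x = 9: rhs = 10, matching y values: none (0 points).
  x = 10: rhs = 9, matching y values: 3, 8 (2 points).
Total affine count: 12.
Full point count |E(F_11)| = 12 + 1 = 13.
Hasse bound: |13 − (11+1)| = |1| = 1 ≤ 2√11 ≈ 6.6332 ✓.


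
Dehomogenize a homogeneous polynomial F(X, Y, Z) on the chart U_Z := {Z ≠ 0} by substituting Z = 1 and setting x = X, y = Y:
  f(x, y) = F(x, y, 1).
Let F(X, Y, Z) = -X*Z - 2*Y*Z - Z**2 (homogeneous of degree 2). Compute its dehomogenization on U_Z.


f(x, y) = -x - 2*y - 1

On U_Z we set Z = 1. Each monomial c·X^i·Y^j·Z^k in F becomes c·x^i·y^j·1^k = c·x^i·y^j.
Substituting Z = 1: F(X, Y, 1) = -x - 2*y - 1.
Note: deg(f) ≤ deg(F) = 2; strict inequality happens when F is divisible by Z (lost terms).


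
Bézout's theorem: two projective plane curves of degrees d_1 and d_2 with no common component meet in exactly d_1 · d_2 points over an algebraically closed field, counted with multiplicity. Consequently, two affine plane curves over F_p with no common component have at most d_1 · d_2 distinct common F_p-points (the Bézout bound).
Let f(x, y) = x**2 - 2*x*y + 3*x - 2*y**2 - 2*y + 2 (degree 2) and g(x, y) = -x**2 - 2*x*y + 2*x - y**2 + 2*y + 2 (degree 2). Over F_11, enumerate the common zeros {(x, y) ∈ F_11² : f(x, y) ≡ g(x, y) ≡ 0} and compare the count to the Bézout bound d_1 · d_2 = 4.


Common zeros: {(0, 7), (2, 4), (3, 3), (3, 4)}; count = 4; Bézout bound = 4.

deg(f) = 2, deg(g) = 2, so Bézout bound = 4.
Scan x ∈ F_11. For each x, list the y ∈ F_11 with f(x, y) ≡ 0 and those with g(x, y) ≡ 0 (mod 11); the common zeros in that column are the intersection.
  x = 0: f ≡ 0 at y ∈ {3, 7}; g ≡ 0 at y ∈ {6, 7}; common: {7}.
  x = 1: f ≡ 0 at y ∈ {1, 8}; g ≡ 0 at y ∈ {5, 6}; common: ∅.
  x = 2: f ≡ 0 at y ∈ {4}; g ≡ 0 at y ∈ {4, 5}; common: {4}.
  x = 3: f ≡ 0 at y ∈ {3, 4}; g ≡ 0 at y ∈ {3, 4}; common: {3, 4}.
  x = 4: f ≡ 0 at y ∈ ∅; g ≡ 0 at y ∈ {2, 3}; common: ∅.
  x = 5: f ≡ 0 at y ∈ ∅; g ≡ 0 at y ∈ {1, 2}; common: ∅.
  x = 6: f ≡ 0 at y ∈ ∅; g ≡ 0 at y ∈ {0, 1}; common: ∅.
  x = 7: f ≡ 0 at y ∈ ∅; g ≡ 0 at y ∈ {0, 10}; common: ∅.
  x = 8: f ≡ 0 at y ∈ ∅; g ≡ 0 at y ∈ {9, 10}; common: ∅.
  x = 9: f ≡ 0 at y ∈ {0, 1}; g ≡ 0 at y ∈ {8, 9}; common: ∅.
  x = 10: f ≡ 0 at y ∈ {0}; g ≡ 0 at y ∈ {7, 8}; common: ∅.
Collecting: common zeros = {(0, 7), (2, 4), (3, 3), (3, 4)}, so the count is 4.
Comparison with the Bézout bound: 4 ≤ 4 = deg(f)·deg(g), as expected for curves with no common component (the bound is attained).


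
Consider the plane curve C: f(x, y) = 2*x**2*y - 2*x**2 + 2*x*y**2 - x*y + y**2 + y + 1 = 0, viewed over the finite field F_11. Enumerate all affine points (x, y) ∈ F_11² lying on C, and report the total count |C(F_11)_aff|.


Affine F_11-points: {(1, 4), (1, 10), (5, 8), (8, 1), (8, 10), (9, 4), (9, 7), (10, 7), (10, 8)}; count = 9.

For each of the 121 pairs (x, y) ∈ F_11², evaluate f(x, y) mod 11. Record the zeros.
  x = 0: [0↦1, 1↦3, 2↦7, 3↦2, 4↦10, 5↦9, 6↦10, 7↦2, 8↦7, 9↦3, 10↦1]  zeros at y ∈ ∅
  x = 1: [0↦10, 1↦4, 2↦4, 3↦10, 4↦0, 5↦7, 6↦9, 7↦6, 8↦9, 9↦7, 10↦0]  zeros at y ∈ {4, 10}
  x = 2: [0↦4, 1↦5, 2↦5, 3↦4, 4↦2, 5↦10, 6↦6, 7↦1, 8↦6, 9↦10, 10↦2]  zeros at y ∈ ∅
  x = 3: [0↦5, 1↦6, 2↦10, 3↦6, 4↦5, 5↦7, 6↦1, 7↦9, 8↦9, 9↦1, 10↦7]  zeros at y ∈ ∅
  x = 4: [0↦2, 1↦7, 2↦8, 3↦5, 4↦9, 5↦9, 6↦5, 7↦8, 8↦7, 9↦2, 10↦4]  zeros at y ∈ ∅
  x = 5: [0↦6, 1↦8, 2↦10, 3↦1, 4↦3, 5↦5, 6↦7, 7↦9, 8↦0, 9↦2, 10↦4]  zeros at y ∈ {8}
  x = 6: [0↦6, 1↦9, 2↦5, 3↦5, 4↦9, 5↦6, 6↦7, 7↦1, 8↦10, 9↦1, 10↦7]  zeros at y ∈ ∅
  x = 7: [0↦2, 1↦10, 2↦4, 3↦6, 4↦5, 5↦1, 6↦5, 7↦6, 8↦4, 9↦10, 10↦2]  zeros at y ∈ ∅
  x = 8: [0↦5, 1↦0, 2↦7, 3↦4, 4↦2, 5↦1, 6↦1, 7↦2, 8↦4, 9↦7, 10↦0]  zeros at y ∈ {1, 10}
  x = 9: [0↦4, 1↦1, 2↦3, 3↦10, 4↦0, 5↦6, 6↦6, 7↦0, 8↦10, 9↦3, 10↦1]  zeros at y ∈ {4, 7}
  x = 10: [0↦10, 1↦2, 2↦3, 3↦2, 4↦10, 5↦5, 6↦9, 7↦0, 8↦0, 9↦9, 10↦5]  zeros at y ∈ {7, 8}
Collecting zeros: affine points = {(1, 4), (1, 10), (5, 8), (8, 1), (8, 10), (9, 4), (9, 7), (10, 7), (10, 8)}.
Total count |C(F_11)_aff| = 9.


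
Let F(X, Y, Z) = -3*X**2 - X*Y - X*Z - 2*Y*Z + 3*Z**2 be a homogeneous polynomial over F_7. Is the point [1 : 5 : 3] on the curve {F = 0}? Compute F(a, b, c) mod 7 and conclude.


F(1,5,3) ≡ 0 (mod 7); P is on the curve.

Evaluate F(1, 5, 3) term-by-term (mod 7).
  -3*X**2 ↦ -3·1·1·1 = -3
  -X*Y ↦ -1·1·5·1 = -5
  -X*Z ↦ -1·1·1·3 = -3
  -2*Y*Z ↦ -2·1·5·3 = -30
  3*Z**2 ↦ 3·1·1·9 = 27
Sum: F(1, 5, 3) = (-3) + (-5) + (-3) + (-30) + (27) = -14.
Reducing mod 7: -14 ≡ 0 (mod 7).
Since F(a, b, c) ≡ 0 (mod 7), P lies on the curve.


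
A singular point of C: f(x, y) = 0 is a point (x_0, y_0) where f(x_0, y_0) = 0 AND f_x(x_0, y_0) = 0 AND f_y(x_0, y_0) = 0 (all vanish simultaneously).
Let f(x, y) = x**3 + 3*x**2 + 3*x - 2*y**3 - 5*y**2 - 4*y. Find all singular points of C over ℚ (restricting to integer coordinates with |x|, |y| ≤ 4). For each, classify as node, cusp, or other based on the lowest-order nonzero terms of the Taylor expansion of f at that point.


Singular points: {(-1, -1)}; classification: cusp.

Compute partial derivatives:
  f_x = 3*x**2 + 6*x + 3.
  f_y = -6*y**2 - 10*y - 4.
Scan x_0 ∈ {−4, ..., 4}. For each x_0, f_y(x_0, y) is a polynomial in y; find its integer roots y ∈ {−4, ..., 4}, then test f_x and f at those candidates.
  x = -4: f_y(-4, y) = -6*y**2 - 10*y - 4; vanishes at y ∈ {-1}. (-4, -1): f_x = 27 ≠ 0.
  x = -3: f_y(-3, y) = -6*y**2 - 10*y - 4; vanishes at y ∈ {-1}. (-3, -1): f_x = 12 ≠ 0.
  x = -2: f_y(-2, y) = -6*y**2 - 10*y - 4; vanishes at y ∈ {-1}. (-2, -1): f_x = 3 ≠ 0.
  x = -1: f_y(-1, y) = -6*y**2 - 10*y - 4; vanishes at y ∈ {-1}. (-1, -1): f_x = 0, f = 0 — SINGULAR.
  x = 0: f_y(0, y) = -6*y**2 - 10*y - 4; vanishes at y ∈ {-1}. (0, -1): f_x = 3 ≠ 0.
  x = 1: f_y(1, y) = -6*y**2 - 10*y - 4; vanishes at y ∈ {-1}. (1, -1): f_x = 12 ≠ 0.
  x = 2: f_y(2, y) = -6*y**2 - 10*y - 4; vanishes at y ∈ {-1}. (2, -1): f_x = 27 ≠ 0.
  x = 3: f_y(3, y) = -6*y**2 - 10*y - 4; vanishes at y ∈ {-1}. (3, -1): f_x = 48 ≠ 0.
  x = 4: f_y(4, y) = -6*y**2 - 10*y - 4; vanishes at y ∈ {-1}. (4, -1): f_x = 75 ≠ 0.
Only singular point on the grid: (-1, -1).
Classify: substitute x = -1 + u, y = -1 + v and expand: f = u**3 - 2*v**3 + v**2.
No constant or linear terms (consistent with a singular point). Quadratic part: v**2. Cubic part: u**3 - 2*v**3.
The quadratic part v**2 is a perfect square, so there is a single (double) tangent line v = 0, i.e. y = -1. Restricting the cubic part to that line (v = 0) leaves u**3 ≠ 0, so f is not divisible by v and the branch is v² ≈ -u**3 to lowest order — this is a cusp.
Classification: cusp.


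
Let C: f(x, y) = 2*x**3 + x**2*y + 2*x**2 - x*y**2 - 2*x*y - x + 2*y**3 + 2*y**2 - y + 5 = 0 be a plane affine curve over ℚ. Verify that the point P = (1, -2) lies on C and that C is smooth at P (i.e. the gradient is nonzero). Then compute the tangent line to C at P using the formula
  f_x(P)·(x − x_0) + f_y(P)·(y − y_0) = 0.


Tangent line at P: 5*x + 18*y + 31 = 0.

Step 1: f(1, -2) = 0, so P lies on C.
Step 2: partial derivatives
  f_x(x, y) = 6*x**2 + 2*x*y + 4*x - y**2 - 2*y - 1, f_y(x, y) = x**2 - 2*x*y - 2*x + 6*y**2 + 4*y - 1.
  f_x(P) = 5, f_y(P) = 18 (gradient nonzero, so P is smooth).
Step 3: tangent line at P: 5·(x − 1) + 18·(y − -2) = 0.
Expanding: 5*x + 18*y + 31 = 0.


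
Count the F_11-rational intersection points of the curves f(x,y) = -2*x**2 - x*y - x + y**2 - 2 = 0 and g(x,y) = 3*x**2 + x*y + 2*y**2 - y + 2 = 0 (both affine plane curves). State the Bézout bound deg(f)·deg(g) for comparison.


Common zeros: ∅; count = 0; Bézout bound = 4.

deg(f) = 2, deg(g) = 2, so Bézout bound = 4.
Scan x ∈ F_11. For each x, list the y ∈ F_11 with f(x, y) ≡ 0 and those with g(x, y) ≡ 0 (mod 11); the common zeros in that column are the intersection.
  x = 0: f ≡ 0 at y ∈ ∅; g ≡ 0 at y ∈ ∅; common: ∅.
  x = 1: f ≡ 0 at y ∈ ∅; g ≡ 0 at y ∈ {5, 6}; common: ∅.
  x = 2: f ≡ 0 at y ∈ ∅; g ≡ 0 at y ∈ ∅; common: ∅.
  x = 3: f ≡ 0 at y ∈ ∅; g ≡ 0 at y ∈ {1, 9}; common: ∅.
  x = 4: f ≡ 0 at y ∈ {5, 10}; g ≡ 0 at y ∈ {1, 3}; common: ∅.
  x = 5: f ≡ 0 at y ∈ {8}; g ≡ 0 at y ∈ {0, 9}; common: ∅.
  x = 6: f ≡ 0 at y ∈ {2, 4}; g ≡ 0 at y ∈ {0, 3}; common: ∅.
  x = 7: f ≡ 0 at y ∈ {8, 10}; g ≡ 0 at y ∈ ∅; common: ∅.
  x = 8: f ≡ 0 at y ∈ {4}; g ≡ 0 at y ∈ {6, 7}; common: ∅.
  x = 9: f ≡ 0 at y ∈ {2, 7}; g ≡ 0 at y ∈ ∅; common: ∅.
  x = 10: f ≡ 0 at y ∈ ∅; g ≡ 0 at y ∈ ∅; common: ∅.
Collecting: common zeros = ∅, so the count is 0.
Comparison with the Bézout bound: 0 ≤ 4 = deg(f)·deg(g), as expected for curves with no common component (the affine F_11-count falls short of the bound because intersections may lie at infinity, over extension fields, or carry multiplicity).


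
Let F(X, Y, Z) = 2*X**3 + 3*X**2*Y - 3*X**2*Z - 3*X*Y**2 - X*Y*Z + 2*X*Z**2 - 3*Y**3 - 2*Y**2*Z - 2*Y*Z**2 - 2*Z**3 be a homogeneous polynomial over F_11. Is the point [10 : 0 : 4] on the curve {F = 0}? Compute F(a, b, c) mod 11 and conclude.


F(10,0,4) ≡ 2 (mod 11); P is NOT on the curve.

Evaluate F(10, 0, 4) term-by-term (mod 11).
  2*X**3 ↦ 2·1000·1·1 = 2000
  3*X**2*Y ↦ 3·100·0·1 = 0
  -3*X**2*Z ↦ -3·100·1·4 = -1200
  -3*X*Y**2 ↦ -3·10·0·1 = 0
  -X*Y*Z ↦ -1·10·0·4 = 0
  2*X*Z**2 ↦ 2·10·1·16 = 320
  -3*Y**3 ↦ -3·1·0·1 = 0
  -2*Y**2*Z ↦ -2·1·0·4 = 0
  -2*Y*Z**2 ↦ -2·1·0·16 = 0
  -2*Z**3 ↦ -2·1·1·64 = -128
Sum: F(10, 0, 4) = (2000) + (0) + (-1200) + (0) + (0) + (320) + (0) + (0) + (0) + (-128) = 992.
Reducing mod 11: 992 ≡ 2 (mod 11).
Since F(a, b, c) ≡ 2 ≠ 0 (mod 11), P does NOT lie on the curve.


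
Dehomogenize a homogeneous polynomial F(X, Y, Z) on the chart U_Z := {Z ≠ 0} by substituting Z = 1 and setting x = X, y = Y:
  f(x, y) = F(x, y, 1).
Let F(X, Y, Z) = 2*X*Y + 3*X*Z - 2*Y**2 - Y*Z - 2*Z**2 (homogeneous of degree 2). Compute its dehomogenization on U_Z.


f(x, y) = 2*x*y + 3*x - 2*y**2 - y - 2

On U_Z we set Z = 1. Each monomial c·X^i·Y^j·Z^k in F becomes c·x^i·y^j·1^k = c·x^i·y^j.
Substituting Z = 1: F(X, Y, 1) = 2*x*y + 3*x - 2*y**2 - y - 2.
Note: deg(f) ≤ deg(F) = 2; strict inequality happens when F is divisible by Z (lost terms).


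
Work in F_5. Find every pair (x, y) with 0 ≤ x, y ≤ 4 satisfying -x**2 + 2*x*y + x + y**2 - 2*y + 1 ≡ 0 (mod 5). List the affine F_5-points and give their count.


Affine F_5-points: {(0, 1), (1, 2), (1, 3), (3, 0), (3, 1), (4, 2)}; count = 6.

For each of the 25 pairs (x, y) ∈ F_5², evaluate f(x, y) mod 5. Record the zeros.
  x = 0: [0↦1, 1↦0, 2↦1, 3↦4, 4↦4]  zeros at y ∈ {1}
  x = 1: [0↦1, 1↦2, 2↦0, 3↦0, 4↦2]  zeros at y ∈ {2, 3}
  x = 2: [0↦4, 1↦2, 2↦2, 3↦4, 4↦3]  zeros at y ∈ ∅
  x = 3: [0↦0, 1↦0, 2↦2, 3↦1, 4↦2]  zeros at y ∈ {0, 1}
  x = 4: [0↦4, 1↦1, 2↦0, 3↦1, 4↦4]  zeros at y ∈ {2}
Collecting zeros: affine points = {(0, 1), (1, 2), (1, 3), (3, 0), (3, 1), (4, 2)}.
Total count |C(F_5)_aff| = 6.


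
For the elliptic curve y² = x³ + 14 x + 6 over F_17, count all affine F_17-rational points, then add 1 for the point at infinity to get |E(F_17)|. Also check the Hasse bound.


Affine points = {(1, 2), (1, 15), (2, 5), (2, 12), (6, 0), (8, 1), (8, 16), (12, 7), (12, 10), (15, 2), (15, 15), (16, 5), (16, 12)}; affine count = 13; |E(F_17)| = 14.

Discriminant check: Δ ∝ 4a³ + 27b² = 4·14³ + 27·6² = 4·2744 + 27·36 ≡ 14 (mod 17). Nonzero ⇒ E is nonsingular.
For each x ∈ F_17, compute rhs = x³ + 14·x + 6 mod 17, then count y ∈ F_17 with y² ≡ rhs.
  x = 0: rhs = 6, matching y values: none (0 points).
  x = 1: rhs = 4, matching y values: 2, 15 (2 points).
  x = 2: rhs = 8, matching y values: 5, 12 (2 points).
  x = 3: rhs = 7, matching y values: none (0 points).
  x = 4: rhs = 7, matching y values: none (0 points).
  x = 5: rhs = 14, matching y values: none (0 points).
  x = 6: rhs = 0, matching y values: 0 (1 points).
  x = 7: rhs = 5, matching y values: none (0 points).
  x = 8: rhs = 1, matching y values: 1, 16 (2 points).
  x = 9: rhs = 11, matching y values: none (0 points).
  x = 10: rhs = 7, matching y values: none (0 points).
  x = 11: rhs = 12, matching y values: none (0 points).
  x = 12: rhs = 15, matching y values: 7, 10 (2 points).
  x = 13: rhs = 5, matching y values: none (0 points).
  x = 14: rhs = 5, matching y values: none (0 points).
  x = 15: rhs = 4, matching y values: 2, 15 (2 points).
  x = 16: rhs = 8, matching y values: 5, 12 (2 points).
Total affine count: 13.
Full point count |E(F_17)| = 13 + 1 = 14.
Hasse bound: |14 − (17+1)| = |-4| = 4 ≤ 2√17 ≈ 8.2462 ✓.


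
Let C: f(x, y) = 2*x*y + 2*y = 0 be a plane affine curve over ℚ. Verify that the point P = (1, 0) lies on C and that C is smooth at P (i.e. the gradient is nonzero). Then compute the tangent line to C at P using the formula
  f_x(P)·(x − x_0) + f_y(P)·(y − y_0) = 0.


Tangent line at P: 4*y = 0.

Step 1: f(1, 0) = 0, so P lies on C.
Step 2: partial derivatives
  f_x(x, y) = 2*y, f_y(x, y) = 2*x + 2.
  f_x(P) = 0, f_y(P) = 4 (gradient nonzero, so P is smooth).
Step 3: tangent line at P: 0·(x − 1) + 4·(y − 0) = 0.
Expanding: 4*y = 0.


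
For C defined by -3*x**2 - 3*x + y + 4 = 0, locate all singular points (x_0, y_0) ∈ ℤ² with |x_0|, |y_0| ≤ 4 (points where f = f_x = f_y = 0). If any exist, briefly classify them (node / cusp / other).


No singular points in the scanned grid; C is smooth there.

Compute partial derivatives:
  f_x = -6*x - 3.
  f_y = 1.
f_y = 1 is a nonzero constant, so f_y never vanishes: no point (x, y) can satisfy f = f_x = f_y = 0. In particular no (x, y) ∈ {−4, ..., 4}² is singular; the curve is smooth.


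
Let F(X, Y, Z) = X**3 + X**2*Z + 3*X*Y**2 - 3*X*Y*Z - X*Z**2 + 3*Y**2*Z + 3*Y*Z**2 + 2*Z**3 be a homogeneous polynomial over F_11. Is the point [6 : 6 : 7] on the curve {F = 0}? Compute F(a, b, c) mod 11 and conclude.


F(6,6,7) ≡ 3 (mod 11); P is NOT on the curve.

Evaluate F(6, 6, 7) term-by-term (mod 11).
  X**3 ↦ 1·216·1·1 = 216
  X**2*Z ↦ 1·36·1·7 = 252
  3*X*Y**2 ↦ 3·6·36·1 = 648
  -3*X*Y*Z ↦ -3·6·6·7 = -756
  -X*Z**2 ↦ -1·6·1·49 = -294
  3*Y**2*Z ↦ 3·1·36·7 = 756
  3*Y*Z**2 ↦ 3·1·6·49 = 882
  2*Z**3 ↦ 2·1·1·343 = 686
Sum: F(6, 6, 7) = (216) + (252) + (648) + (-756) + (-294) + (756) + (882) + (686) = 2390.
Reducing mod 11: 2390 ≡ 3 (mod 11).
Since F(a, b, c) ≡ 3 ≠ 0 (mod 11), P does NOT lie on the curve.


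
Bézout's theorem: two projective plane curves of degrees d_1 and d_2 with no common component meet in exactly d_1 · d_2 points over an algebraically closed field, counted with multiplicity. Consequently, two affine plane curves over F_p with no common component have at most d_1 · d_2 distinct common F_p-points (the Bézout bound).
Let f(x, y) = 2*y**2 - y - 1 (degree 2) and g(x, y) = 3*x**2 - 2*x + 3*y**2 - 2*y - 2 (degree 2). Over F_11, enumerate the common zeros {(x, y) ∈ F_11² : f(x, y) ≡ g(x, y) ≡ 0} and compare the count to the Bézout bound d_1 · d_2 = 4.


Common zeros: {(1, 1), (7, 1)}; count = 2; Bézout bound = 4.

deg(f) = 2, deg(g) = 2, so Bézout bound = 4.
Scan x ∈ F_11. For each x, list the y ∈ F_11 with f(x, y) ≡ 0 and those with g(x, y) ≡ 0 (mod 11); the common zeros in that column are the intersection.
  x = 0: f ≡ 0 at y ∈ {1, 5}; g ≡ 0 at y ∈ ∅; common: ∅.
  x = 1: f ≡ 0 at y ∈ {1, 5}; g ≡ 0 at y ∈ {1, 7}; common: {1}.
  x = 2: f ≡ 0 at y ∈ {1, 5}; g ≡ 0 at y ∈ {9, 10}; common: ∅.
  x = 3: f ≡ 0 at y ∈ {1, 5}; g ≡ 0 at y ∈ ∅; common: ∅.
  x = 4: f ≡ 0 at y ∈ {1, 5}; g ≡ 0 at y ∈ ∅; common: ∅.
  x = 5: f ≡ 0 at y ∈ {1, 5}; g ≡ 0 at y ∈ ∅; common: ∅.
  x = 6: f ≡ 0 at y ∈ {1, 5}; g ≡ 0 at y ∈ {9, 10}; common: ∅.
  x = 7: f ≡ 0 at y ∈ {1, 5}; g ≡ 0 at y ∈ {1, 7}; common: {1}.
  x = 8: f ≡ 0 at y ∈ {1, 5}; g ≡ 0 at y ∈ ∅; common: ∅.
  x = 9: f ≡ 0 at y ∈ {1, 5}; g ≡ 0 at y ∈ {2, 6}; common: ∅.
  x = 10: f ≡ 0 at y ∈ {1, 5}; g ≡ 0 at y ∈ {2, 6}; common: ∅.
Collecting: common zeros = {(1, 1), (7, 1)}, so the count is 2.
Comparison with the Bézout bound: 2 ≤ 4 = deg(f)·deg(g), as expected for curves with no common component (the affine F_11-count falls short of the bound because intersections may lie at infinity, over extension fields, or carry multiplicity).


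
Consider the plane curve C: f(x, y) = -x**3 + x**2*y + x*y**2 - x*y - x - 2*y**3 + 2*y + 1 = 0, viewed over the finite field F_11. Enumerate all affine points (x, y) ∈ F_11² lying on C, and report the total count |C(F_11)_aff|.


Affine F_11-points: {(0, 2), (0, 7), (1, 1), (1, 6), (1, 10), (2, 3), (3, 4), (6, 8), (8, 7), (9, 0), (10, 7), (10, 10)}; count = 12.

For each of the 121 pairs (x, y) ∈ F_11², evaluate f(x, y) mod 11. Record the zeros.
  x = 0: [0↦1, 1↦1, 2↦0, 3↦8, 4↦2, 5↦3, 6↦10, 7↦0, 8↦5, 9↦2, 10↦1]  zeros at y ∈ {2, 7}
  x = 1: [0↦10, 1↦0, 2↦2, 3↦4, 4↦5, 5↦4, 6↦0, 7↦3, 8↦1, 9↦4, 10↦0]  zeros at y ∈ {1, 6, 10}
  x = 2: [0↦2, 1↦6, 2↦2, 3↦0, 4↦10, 5↦9, 6↦7, 7↦3, 8↦7, 9↦7, 10↦2]  zeros at y ∈ {3}
  x = 3: [0↦4, 1↦2, 2↦5, 3↦1, 4↦0, 5↦1, 6↦3, 7↦5, 8↦6, 9↦5, 10↦1]  zeros at y ∈ {4}
  x = 4: [0↦10, 1↦4, 2↦5, 3↦1, 4↦2, 5↦7, 6↦4, 7↦3, 8↦3, 9↦3, 10↦2]  zeros at y ∈ ∅
  x = 5: [0↦3, 1↦6, 2↦7, 3↦5, 4↦10, 5↦10, 6↦4, 7↦2, 8↦3, 9↦6, 10↦10]  zeros at y ∈ ∅
  x = 6: [0↦10, 1↦2, 2↦5, 3↦7, 4↦7, 5↦4, 6↦8, 7↦7, 8↦0, 9↦8, 10↦8]  zeros at y ∈ {8}
  x = 7: [0↦3, 1↦8, 2↦4, 3↦1, 4↦9, 5↦5, 6↦10, 7↦1, 8↦10, 9↦3, 10↦1]  zeros at y ∈ ∅
  x = 8: [0↦9, 1↦7, 2↦9, 3↦3, 4↦10, 5↦7, 6↦4, 7↦0, 8↦5, 9↦7, 10↦5]  zeros at y ∈ {7}
  x = 9: [0↦0, 1↦4, 2↦3, 3↦7, 4↦4, 5↦4, 6↦6, 7↦9, 8↦1, 9↦3, 10↦3]  zeros at y ∈ {0}
  x = 10: [0↦3, 1↦4, 2↦2, 3↦7, 4↦7, 5↦1, 6↦10, 7↦0, 8↦3, 9↦7, 10↦0]  zeros at y ∈ {7, 10}
Collecting zeros: affine points = {(0, 2), (0, 7), (1, 1), (1, 6), (1, 10), (2, 3), (3, 4), (6, 8), (8, 7), (9, 0), (10, 7), (10, 10)}.
Total count |C(F_11)_aff| = 12.


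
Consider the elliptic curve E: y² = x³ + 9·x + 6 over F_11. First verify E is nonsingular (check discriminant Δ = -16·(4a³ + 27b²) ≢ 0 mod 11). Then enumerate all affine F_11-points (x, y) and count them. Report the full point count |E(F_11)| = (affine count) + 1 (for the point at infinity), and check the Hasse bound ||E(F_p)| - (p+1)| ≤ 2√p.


Affine points = {(1, 4), (1, 7), (3, 4), (3, 7), (5, 0), (6, 1), (6, 10), (7, 4), (7, 7)}; affine count = 9; |E(F_11)| = 10.

Discriminant check: Δ ∝ 4a³ + 27b² = 4·9³ + 27·6² = 4·729 + 27·36 ≡ 5 (mod 11). Nonzero ⇒ E is nonsingular.
For each x ∈ F_11, compute rhs = x³ + 9·x + 6 mod 11, then count y ∈ F_11 with y² ≡ rhs.
  x = 0: rhs = 6, matching y values: none (0 points).
  x = 1: rhs = 5, matching y values: 4, 7 (2 points).
  x = 2: rhs = 10, matching y values: none (0 points).
  x = 3: rhs = 5, matching y values: 4, 7 (2 points).
  x = 4: rhs = 7, matching y values: none (0 points).
  x = 5: rhs = 0, matching y values: 0 (1 points).
  x = 6: rhs = 1, matching y values: 1, 10 (2 points).
  x = 7: rhs = 5, matching y values: 4, 7 (2 points).
  x = 8: rhs = 7, matching y values: none (0 points).
  x = 9: rhs = 2, matching y values: none (0 points).
  x = 10: rhs = 7, matching y values: none (0 points).
Total affine count: 9.
Full point count |E(F_11)| = 9 + 1 = 10.
Hasse bound: |10 − (11+1)| = |-2| = 2 ≤ 2√11 ≈ 6.6332 ✓.


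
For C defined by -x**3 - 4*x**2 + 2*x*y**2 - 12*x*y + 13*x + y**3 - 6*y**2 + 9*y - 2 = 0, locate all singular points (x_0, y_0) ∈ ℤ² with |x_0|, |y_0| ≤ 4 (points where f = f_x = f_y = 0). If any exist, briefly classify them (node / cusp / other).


Singular points: {(-1, 3)}; classification: node.

Compute partial derivatives:
  f_x = -3*x**2 - 8*x + 2*y**2 - 12*y + 13.
  f_y = 4*x*y - 12*x + 3*y**2 - 12*y + 9.
Scan x_0 ∈ {−4, ..., 4}. For each x_0, f_y(x_0, y) is a polynomial in y; find its integer roots y ∈ {−4, ..., 4}, then test f_x and f at those candidates.
  x = -4: f_y(-4, y) = 3*y**2 - 28*y + 57; vanishes at y ∈ {3}. (-4, 3): f_x = -21 ≠ 0.
  x = -3: f_y(-3, y) = 3*y**2 - 24*y + 45; vanishes at y ∈ {3}. (-3, 3): f_x = -8 ≠ 0.
  x = -2: f_y(-2, y) = 3*y**2 - 20*y + 33; vanishes at y ∈ {3}. (-2, 3): f_x = -1 ≠ 0.
  x = -1: f_y(-1, y) = 3*y**2 - 16*y + 21; vanishes at y ∈ {3}. (-1, 3): f_x = 0, f = 0 — SINGULAR.
  x = 0: f_y(0, y) = 3*y**2 - 12*y + 9; vanishes at y ∈ {1, 3}. (0, 1): f_x = 3 ≠ 0; (0, 3): f_x = -5 ≠ 0.
  x = 1: f_y(1, y) = 3*y**2 - 8*y - 3; vanishes at y ∈ {3}. (1, 3): f_x = -16 ≠ 0.
  x = 2: f_y(2, y) = 3*y**2 - 4*y - 15; vanishes at y ∈ {3}. (2, 3): f_x = -33 ≠ 0.
  x = 3: f_y(3, y) = 3*y**2 - 27; vanishes at y ∈ {-3, 3}. (3, -3): f_x = 16 ≠ 0; (3, 3): f_x = -56 ≠ 0.
  x = 4: f_y(4, y) = 3*y**2 + 4*y - 39; vanishes at y ∈ {3}. (4, 3): f_x = -85 ≠ 0.
Only singular point on the grid: (-1, 3).
Classify: substitute x = -1 + u, y = 3 + v and expand: f = -u**3 - u**2 + 2*u*v**2 + v**3 + v**2.
No constant or linear terms (consistent with a singular point). Quadratic part: -u**2 + v**2. Cubic part: -u**3 + 2*u*v**2 + v**3.
The quadratic part v**2 - u**2 = (v − u)(v + u) splits into two distinct linear factors, so there are two distinct tangent lines y − 3 = ±(x − -1) — this is a node (ordinary double point).
Classification: node.


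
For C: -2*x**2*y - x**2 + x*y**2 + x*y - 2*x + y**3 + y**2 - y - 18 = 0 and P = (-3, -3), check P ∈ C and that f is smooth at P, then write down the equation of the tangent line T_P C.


Tangent line at P: -26*x + 17*y - 27 = 0.

Step 1: f(-3, -3) = 0, so P lies on C.
Step 2: partial derivatives
  f_x(x, y) = -4*x*y - 2*x + y**2 + y - 2, f_y(x, y) = -2*x**2 + 2*x*y + x + 3*y**2 + 2*y - 1.
  f_x(P) = -26, f_y(P) = 17 (gradient nonzero, so P is smooth).
Step 3: tangent line at P: -26·(x − -3) + 17·(y − -3) = 0.
Expanding: -26*x + 17*y - 27 = 0.


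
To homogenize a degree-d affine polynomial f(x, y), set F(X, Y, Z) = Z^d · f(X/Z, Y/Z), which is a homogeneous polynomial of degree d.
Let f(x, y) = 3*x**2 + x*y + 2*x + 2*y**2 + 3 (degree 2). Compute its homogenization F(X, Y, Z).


F(X, Y, Z) = 3*X**2 + X*Y + 2*X*Z + 2*Y**2 + 3*Z**2

deg(f) = 2.
Substitute x = X/Z, y = Y/Z into f, then multiply by Z^2.
  monomial 3·x^2·y^0 ↦ 3·X^2·Y^0·Z^0.
  monomial 1·x^1·y^1 ↦ 1·X^1·Y^1·Z^0.
  monomial 2·x^1·y^0 ↦ 2·X^1·Y^0·Z^1.
  monomial 2·x^0·y^2 ↦ 2·X^0·Y^2·Z^0.
  monomial 3·x^0·y^0 ↦ 3·X^0·Y^0·Z^2.
Collecting: F(X, Y, Z) = 3*X**2 + X*Y + 2*X*Z + 2*Y**2 + 3*Z**2.


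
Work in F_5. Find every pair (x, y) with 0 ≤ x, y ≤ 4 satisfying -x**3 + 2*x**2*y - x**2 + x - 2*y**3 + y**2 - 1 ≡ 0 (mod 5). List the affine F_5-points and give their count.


Affine F_5-points: {(1, 2), (3, 2), (3, 3), (4, 2)}; count = 4.

For each of the 25 pairs (x, y) ∈ F_5², evaluate f(x, y) mod 5. Record the zeros.
  x = 0: [0↦4, 1↦3, 2↦2, 3↦4, 4↦2]  zeros at y ∈ ∅
  x = 1: [0↦3, 1↦4, 2↦0, 3↦4, 4↦4]  zeros at y ∈ {2}
  x = 2: [0↦4, 1↦1, 2↦3, 3↦3, 4↦4]  zeros at y ∈ ∅
  x = 3: [0↦1, 1↦3, 2↦0, 3↦0, 4↦1]  zeros at y ∈ {2, 3}
  x = 4: [0↦3, 1↦4, 2↦0, 3↦4, 4↦4]  zeros at y ∈ {2}
Collecting zeros: affine points = {(1, 2), (3, 2), (3, 3), (4, 2)}.
Total count |C(F_5)_aff| = 4.


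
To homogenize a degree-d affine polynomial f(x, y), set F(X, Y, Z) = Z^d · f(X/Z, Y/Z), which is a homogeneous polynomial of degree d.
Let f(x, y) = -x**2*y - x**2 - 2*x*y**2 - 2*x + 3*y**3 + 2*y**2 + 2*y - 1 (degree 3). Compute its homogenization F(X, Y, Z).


F(X, Y, Z) = -X**2*Y - X**2*Z - 2*X*Y**2 - 2*X*Z**2 + 3*Y**3 + 2*Y**2*Z + 2*Y*Z**2 - Z**3

deg(f) = 3.
Substitute x = X/Z, y = Y/Z into f, then multiply by Z^3.
  monomial -1·x^2·y^1 ↦ -1·X^2·Y^1·Z^0.
  monomial -1·x^2·y^0 ↦ -1·X^2·Y^0·Z^1.
  monomial -2·x^1·y^2 ↦ -2·X^1·Y^2·Z^0.
  monomial -2·x^1·y^0 ↦ -2·X^1·Y^0·Z^2.
  monomial 3·x^0·y^3 ↦ 3·X^0·Y^3·Z^0.
  monomial 2·x^0·y^2 ↦ 2·X^0·Y^2·Z^1.
  monomial 2·x^0·y^1 ↦ 2·X^0·Y^1·Z^2.
  monomial -1·x^0·y^0 ↦ -1·X^0·Y^0·Z^3.
Collecting: F(X, Y, Z) = -X**2*Y - X**2*Z - 2*X*Y**2 - 2*X*Z**2 + 3*Y**3 + 2*Y**2*Z + 2*Y*Z**2 - Z**3.


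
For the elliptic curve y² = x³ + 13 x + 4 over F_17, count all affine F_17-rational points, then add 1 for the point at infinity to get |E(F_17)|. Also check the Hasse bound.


Affine points = {(0, 2), (0, 15), (1, 1), (1, 16), (2, 2), (2, 15), (3, 6), (3, 11), (4, 1), (4, 16), (6, 3), (6, 14), (7, 8), (7, 9), (8, 5), (8, 12), (9, 0), (11, 4), (11, 13), (12, 1), (12, 16), (15, 2), (15, 15)}; affine count = 23; |E(F_17)| = 24.

Discriminant check: Δ ∝ 4a³ + 27b² = 4·13³ + 27·4² = 4·2197 + 27·16 ≡ 6 (mod 17). Nonzero ⇒ E is nonsingular.
For each x ∈ F_17, compute rhs = x³ + 13·x + 4 mod 17, then count y ∈ F_17 with y² ≡ rhs.
  x = 0: rhs = 4, matching y values: 2, 15 (2 points).
  x = 1: rhs = 1, matching y values: 1, 16 (2 points).
  x = 2: rhs = 4, matching y values: 2, 15 (2 points).
  x = 3: rhs = 2, matching y values: 6, 11 (2 points).
  x = 4: rhs = 1, matching y values: 1, 16 (2 points).
  x = 5: rhs = 7, matching y values: none (0 points).
  x = 6: rhs = 9, matching y values: 3, 14 (2 points).
  x = 7: rhs = 13, matching y values: 8, 9 (2 points).
  x = 8: rhs = 8, matching y values: 5, 12 (2 points).
  x = 9: rhs = 0, matching y values: 0 (1 points).
  x = 10: rhs = 12, matching y values: none (0 points).
  x = 11: rhs = 16, matching y values: 4, 13 (2 points).
  x = 12: rhs = 1, matching y values: 1, 16 (2 points).
  x = 13: rhs = 7, matching y values: none (0 points).
  x = 14: rhs = 6, matching y values: none (0 points).
  x = 15: rhs = 4, matching y values: 2, 15 (2 points).
  x = 16: rhs = 7, matching y values: none (0 points).
Total affine count: 23.
Full point count |E(F_17)| = 23 + 1 = 24.
Hasse bound: |24 − (17+1)| = |6| = 6 ≤ 2√17 ≈ 8.2462 ✓.
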